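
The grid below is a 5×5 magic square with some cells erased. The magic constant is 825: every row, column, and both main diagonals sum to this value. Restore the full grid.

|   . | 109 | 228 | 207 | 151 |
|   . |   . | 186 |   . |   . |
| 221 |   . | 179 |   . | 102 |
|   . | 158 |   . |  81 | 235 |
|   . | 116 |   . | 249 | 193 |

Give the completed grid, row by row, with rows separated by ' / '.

Row 1: 109 + 228 + 207 + 151 + ? = 825, so (1,1) = 130.
Using column 5: 151 + 102 + 235 + 193 + ? → (2,5) = 825 − 681 = 144.
Main diagonal must total 825; the given cells sum to 583, so (2,2) = 242.
Using column 2: 109 + 242 + 158 + 116 + ? → (3,2) = 825 − 625 = 200.
From row 3, 825 − (221 + 200 + 179 + 102) gives (3,4) = 123.
From column 4, 825 − (207 + 123 + 81 + 249) gives (2,4) = 165.
The remaining cell in anti-diagonal is (5,1) = 825 − 653 = 172.
Row 2: 242 + 186 + 165 + 144 + ? = 825, so (2,1) = 88.
The remaining cell in row 5 is (5,3) = 825 − 730 = 95.
Using column 1: 130 + 88 + 221 + 172 + ? → (4,1) = 825 − 611 = 214.
Column 3 needs 825; the known cells sum to 688, so (4,3) = 137.

130 109 228 207 151 / 88 242 186 165 144 / 221 200 179 123 102 / 214 158 137 81 235 / 172 116 95 249 193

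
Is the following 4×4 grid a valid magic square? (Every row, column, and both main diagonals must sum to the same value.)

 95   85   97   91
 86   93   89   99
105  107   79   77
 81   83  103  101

Row 1: 95 + 85 + 97 + 91 = 368.
Row 2: 86 + 93 + 89 + 99 = 367.
Row 3: 105 + 107 + 79 + 77 = 368.
Row 4: 81 + 83 + 103 + 101 = 368.
Column 1: 95 + 86 + 105 + 81 = 367.
Column 2: 85 + 93 + 107 + 83 = 368.
Column 3: 97 + 89 + 79 + 103 = 368.
Column 4: 91 + 99 + 77 + 101 = 368.
Main diagonal: 95 + 93 + 79 + 101 = 368.
Anti-diagonal: 91 + 89 + 107 + 81 = 368.

No — row 2 sums to 367 but column 3 sums to 368.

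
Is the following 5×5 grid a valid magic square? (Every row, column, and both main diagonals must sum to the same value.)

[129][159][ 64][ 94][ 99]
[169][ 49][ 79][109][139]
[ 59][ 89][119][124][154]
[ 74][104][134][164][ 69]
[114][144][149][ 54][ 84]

Yes

Row 1: 129 + 159 + 64 + 94 + 99 = 545.
Row 2: 169 + 49 + 79 + 109 + 139 = 545.
Row 3: 59 + 89 + 119 + 124 + 154 = 545.
Row 4: 74 + 104 + 134 + 164 + 69 = 545.
Row 5: 114 + 144 + 149 + 54 + 84 = 545.
Column 1: 129 + 169 + 59 + 74 + 114 = 545.
Column 2: 159 + 49 + 89 + 104 + 144 = 545.
Column 3: 64 + 79 + 119 + 134 + 149 = 545.
Column 4: 94 + 109 + 124 + 164 + 54 = 545.
Column 5: 99 + 139 + 154 + 69 + 84 = 545.
Main diagonal: 129 + 49 + 119 + 164 + 84 = 545.
Anti-diagonal: 99 + 109 + 119 + 104 + 114 = 545.
All lines sum to 545.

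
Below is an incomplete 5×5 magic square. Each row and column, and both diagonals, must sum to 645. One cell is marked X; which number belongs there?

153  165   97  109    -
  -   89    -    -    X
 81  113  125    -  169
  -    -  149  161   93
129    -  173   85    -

Using row 1: 153 + 165 + 97 + 109 + ? → (1,5) = 645 − 524 = 121.
Row 3 needs 645; the known cells sum to 488, so (3,4) = 157.
Column 3: 97 + 125 + 149 + 173 + ? = 645, so (2,3) = 101.
Column 4 needs 645; the known cells sum to 512, so (2,4) = 133.
Using main diagonal: 153 + 89 + 125 + 161 + ? → (5,5) = 645 − 528 = 117.
Anti-diagonal needs 645; the known cells sum to 508, so (4,2) = 137.
Using row 4: 137 + 149 + 161 + 93 + ? → (4,1) = 645 − 540 = 105.
From row 5, 645 − (129 + 173 + 85 + 117) gives (5,2) = 141.
From column 1, 645 − (153 + 81 + 105 + 129) gives (2,1) = 177.
Column 5: 121 + 169 + 93 + 117 + ? = 645, so (2,5) = 145.

145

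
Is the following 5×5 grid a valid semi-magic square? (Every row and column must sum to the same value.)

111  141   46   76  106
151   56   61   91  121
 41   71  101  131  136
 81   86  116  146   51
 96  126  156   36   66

Yes

Row 1: 111 + 141 + 46 + 76 + 106 = 480.
Row 2: 151 + 56 + 61 + 91 + 121 = 480.
Row 3: 41 + 71 + 101 + 131 + 136 = 480.
Row 4: 81 + 86 + 116 + 146 + 51 = 480.
Row 5: 96 + 126 + 156 + 36 + 66 = 480.
Column 1: 111 + 151 + 41 + 81 + 96 = 480.
Column 2: 141 + 56 + 71 + 86 + 126 = 480.
Column 3: 46 + 61 + 101 + 116 + 156 = 480.
Column 4: 76 + 91 + 131 + 146 + 36 = 480.
Column 5: 106 + 121 + 136 + 51 + 66 = 480.
All lines sum to 480.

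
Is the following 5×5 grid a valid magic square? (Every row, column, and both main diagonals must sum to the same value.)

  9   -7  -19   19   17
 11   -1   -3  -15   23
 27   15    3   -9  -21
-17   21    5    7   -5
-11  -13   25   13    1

Row 1: 9 + (-7) + (-19) + 19 + 17 = 19.
Row 2: 11 + (-1) + (-3) + (-15) + 23 = 15.
Row 3: 27 + 15 + 3 + (-9) + (-21) = 15.
Row 4: -17 + 21 + 5 + 7 + (-5) = 11.
Row 5: -11 + (-13) + 25 + 13 + 1 = 15.
Column 1: 9 + 11 + 27 + (-17) + (-11) = 19.
Column 2: -7 + (-1) + 15 + 21 + (-13) = 15.
Column 3: -19 + (-3) + 3 + 5 + 25 = 11.
Column 4: 19 + (-15) + (-9) + 7 + 13 = 15.
Column 5: 17 + 23 + (-21) + (-5) + 1 = 15.
Main diagonal: 9 + (-1) + 3 + 7 + 1 = 19.
Anti-diagonal: 17 + (-15) + 3 + 21 + (-11) = 15.

No — row 5 sums to 15 but column 3 sums to 11.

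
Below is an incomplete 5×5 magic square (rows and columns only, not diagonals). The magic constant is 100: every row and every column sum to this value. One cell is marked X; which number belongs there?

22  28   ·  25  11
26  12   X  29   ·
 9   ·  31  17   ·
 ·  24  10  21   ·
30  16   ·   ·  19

Row 1 must total 100; the given cells sum to 86, so (1,3) = 14.
Column 1 needs 100; the known cells sum to 87, so (4,1) = 13.
Column 2 needs 100; the known cells sum to 80, so (3,2) = 20.
The remaining cell in column 4 is (5,4) = 100 − 92 = 8.
The remaining cell in row 3 is (3,5) = 100 − 77 = 23.
From row 4, 100 − (13 + 24 + 10 + 21) gives (4,5) = 32.
Row 5 needs 100; the known cells sum to 73, so (5,3) = 27.
From column 3, 100 − (14 + 31 + 10 + 27) gives (2,3) = 18.

18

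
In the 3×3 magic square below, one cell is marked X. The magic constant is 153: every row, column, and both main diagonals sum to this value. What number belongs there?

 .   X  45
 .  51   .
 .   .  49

55

Column 3 must total 153; the given cells sum to 94, so (2,3) = 59.
Main diagonal: 51 + 49 + ? = 153, so (1,1) = 53.
Using anti-diagonal: 45 + 51 + ? → (3,1) = 153 − 96 = 57.
Using row 1: 53 + 45 + ? → (1,2) = 153 − 98 = 55.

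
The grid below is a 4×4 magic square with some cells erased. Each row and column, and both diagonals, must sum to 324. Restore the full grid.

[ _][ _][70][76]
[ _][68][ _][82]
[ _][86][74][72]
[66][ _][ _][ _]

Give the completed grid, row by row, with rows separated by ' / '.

88 90 70 76 / 78 68 96 82 / 92 86 74 72 / 66 80 84 94

Row 3 needs 324; the known cells sum to 232, so (3,1) = 92.
From column 4, 324 − (76 + 82 + 72) gives (4,4) = 94.
The remaining cell in main diagonal is (1,1) = 324 − 236 = 88.
Anti-diagonal must total 324; the given cells sum to 228, so (2,3) = 96.
Row 1 must total 324; the given cells sum to 234, so (1,2) = 90.
The remaining cell in row 2 is (2,1) = 324 − 246 = 78.
Column 2 needs 324; the known cells sum to 244, so (4,2) = 80.
The remaining cell in column 3 is (4,3) = 324 − 240 = 84.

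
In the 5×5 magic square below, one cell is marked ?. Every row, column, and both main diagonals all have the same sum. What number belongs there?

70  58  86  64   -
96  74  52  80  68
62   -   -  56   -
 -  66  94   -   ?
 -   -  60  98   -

Row 2 is complete and sums to 370; that is the magic constant.
Row 1: 70 + 58 + 86 + 64 + ? = 370, so (1,5) = 92.
Using column 3: 86 + 52 + 94 + 60 + ? → (3,3) = 370 − 292 = 78.
Column 4: 64 + 80 + 56 + 98 + ? = 370, so (4,4) = 72.
The remaining cell in main diagonal is (5,5) = 370 − 294 = 76.
Anti-diagonal must total 370; the given cells sum to 316, so (5,1) = 54.
The remaining cell in row 5 is (5,2) = 370 − 288 = 82.
Column 1 must total 370; the given cells sum to 282, so (4,1) = 88.
Column 2: 58 + 74 + 66 + 82 + ? = 370, so (3,2) = 90.
From row 3, 370 − (62 + 90 + 78 + 56) gives (3,5) = 84.
From row 4, 370 − (88 + 66 + 94 + 72) gives (4,5) = 50.

50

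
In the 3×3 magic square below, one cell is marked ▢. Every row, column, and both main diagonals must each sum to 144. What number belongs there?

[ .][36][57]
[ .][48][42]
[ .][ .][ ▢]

Row 1: 36 + 57 + ? = 144, so (1,1) = 51.
Row 2 must total 144; the given cells sum to 90, so (2,1) = 54.
Column 1 needs 144; the known cells sum to 105, so (3,1) = 39.
The remaining cell in column 2 is (3,2) = 144 − 84 = 60.
The remaining cell in column 3 is (3,3) = 144 − 99 = 45.

45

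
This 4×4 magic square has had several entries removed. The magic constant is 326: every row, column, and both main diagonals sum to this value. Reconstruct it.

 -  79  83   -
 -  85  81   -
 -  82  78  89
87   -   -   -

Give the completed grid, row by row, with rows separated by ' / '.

88 79 83 76 / 74 85 81 86 / 77 82 78 89 / 87 80 84 75

Row 3 needs 326; the known cells sum to 249, so (3,1) = 77.
The remaining cell in column 2 is (4,2) = 326 − 246 = 80.
From column 3, 326 − (83 + 81 + 78) gives (4,3) = 84.
From anti-diagonal, 326 − (81 + 82 + 87) gives (1,4) = 76.
Using row 1: 79 + 83 + 76 + ? → (1,1) = 326 − 238 = 88.
Row 4 must total 326; the given cells sum to 251, so (4,4) = 75.
From column 1, 326 − (88 + 77 + 87) gives (2,1) = 74.
The remaining cell in column 4 is (2,4) = 326 − 240 = 86.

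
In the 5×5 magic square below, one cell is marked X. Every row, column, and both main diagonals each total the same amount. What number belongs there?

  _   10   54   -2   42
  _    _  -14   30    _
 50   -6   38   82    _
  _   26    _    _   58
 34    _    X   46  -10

Anti-diagonal is complete and sums to 170; that is the magic constant.
The remaining cell in row 1 is (1,1) = 170 − 104 = 66.
Row 3 must total 170; the given cells sum to 164, so (3,5) = 6.
From column 4, 170 − (-2 + 30 + 82 + 46) gives (4,4) = 14.
Column 5 needs 170; the known cells sum to 96, so (2,5) = 74.
The remaining cell in main diagonal is (2,2) = 170 − 108 = 62.
Row 2: 62 + (-14) + 30 + 74 + ? = 170, so (2,1) = 18.
Column 1 must total 170; the given cells sum to 168, so (4,1) = 2.
From column 2, 170 − (10 + 62 + (-6) + 26) gives (5,2) = 78.
Row 4: 2 + 26 + 14 + 58 + ? = 170, so (4,3) = 70.
The remaining cell in row 5 is (5,3) = 170 − 148 = 22.

22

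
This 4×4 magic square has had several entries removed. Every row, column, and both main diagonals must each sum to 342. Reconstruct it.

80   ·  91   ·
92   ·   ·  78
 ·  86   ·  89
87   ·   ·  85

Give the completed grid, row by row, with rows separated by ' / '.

80 81 91 90 / 92 93 79 78 / 83 86 84 89 / 87 82 88 85

Column 1 must total 342; the given cells sum to 259, so (3,1) = 83.
Column 4: 78 + 89 + 85 + ? = 342, so (1,4) = 90.
Anti-diagonal must total 342; the given cells sum to 263, so (2,3) = 79.
The remaining cell in row 1 is (1,2) = 342 − 261 = 81.
Using row 2: 92 + 79 + 78 + ? → (2,2) = 342 − 249 = 93.
From row 3, 342 − (83 + 86 + 89) gives (3,3) = 84.
The remaining cell in column 2 is (4,2) = 342 − 260 = 82.
Using column 3: 91 + 79 + 84 + ? → (4,3) = 342 − 254 = 88.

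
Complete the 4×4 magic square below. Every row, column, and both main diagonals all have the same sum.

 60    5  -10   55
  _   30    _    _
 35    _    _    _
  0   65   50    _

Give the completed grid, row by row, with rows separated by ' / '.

Row 1 is already complete: 60 + 5 + -10 + 55 = 110, so that is the magic constant.
The remaining cell in row 4 is (4,4) = 110 − 115 = -5.
Column 1 needs 110; the known cells sum to 95, so (2,1) = 15.
Using column 2: 5 + 30 + 65 + ? → (3,2) = 110 − 100 = 10.
Using main diagonal: 60 + 30 + (-5) + ? → (3,3) = 110 − 85 = 25.
Anti-diagonal: 55 + 10 + 0 + ? = 110, so (2,3) = 45.
Row 2 needs 110; the known cells sum to 90, so (2,4) = 20.
Row 3 needs 110; the known cells sum to 70, so (3,4) = 40.

60 5 -10 55 / 15 30 45 20 / 35 10 25 40 / 0 65 50 -5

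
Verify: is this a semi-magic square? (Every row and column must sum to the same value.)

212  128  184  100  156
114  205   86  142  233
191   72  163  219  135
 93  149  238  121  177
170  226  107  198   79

Row 1: 212 + 128 + 184 + 100 + 156 = 780.
Row 2: 114 + 205 + 86 + 142 + 233 = 780.
Row 3: 191 + 72 + 163 + 219 + 135 = 780.
Row 4: 93 + 149 + 238 + 121 + 177 = 778.
Row 5: 170 + 226 + 107 + 198 + 79 = 780.
Column 1: 212 + 114 + 191 + 93 + 170 = 780.
Column 2: 128 + 205 + 72 + 149 + 226 = 780.
Column 3: 184 + 86 + 163 + 238 + 107 = 778.
Column 4: 100 + 142 + 219 + 121 + 198 = 780.
Column 5: 156 + 233 + 135 + 177 + 79 = 780.

No — row 4 sums to 778 but row 1 sums to 780.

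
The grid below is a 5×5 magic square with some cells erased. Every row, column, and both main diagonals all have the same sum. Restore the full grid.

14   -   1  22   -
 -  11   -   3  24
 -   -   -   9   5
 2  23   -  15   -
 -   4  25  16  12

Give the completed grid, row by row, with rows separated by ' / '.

14 10 1 22 18 / 20 11 7 3 24 / 21 17 13 9 5 / 2 23 19 15 6 / 8 4 25 16 12

Column 4 is already complete: 22 + 3 + 9 + 15 + 16 = 65, so that is the magic constant.
Row 5 needs 65; the known cells sum to 57, so (5,1) = 8.
Main diagonal needs 65; the known cells sum to 52, so (3,3) = 13.
Anti-diagonal must total 65; the given cells sum to 47, so (1,5) = 18.
Row 1: 14 + 1 + 22 + 18 + ? = 65, so (1,2) = 10.
The remaining cell in column 2 is (3,2) = 65 − 48 = 17.
Using column 5: 18 + 24 + 5 + 12 + ? → (4,5) = 65 − 59 = 6.
Row 3 needs 65; the known cells sum to 44, so (3,1) = 21.
Row 4 needs 65; the known cells sum to 46, so (4,3) = 19.
Column 1 must total 65; the given cells sum to 45, so (2,1) = 20.
Column 3 needs 65; the known cells sum to 58, so (2,3) = 7.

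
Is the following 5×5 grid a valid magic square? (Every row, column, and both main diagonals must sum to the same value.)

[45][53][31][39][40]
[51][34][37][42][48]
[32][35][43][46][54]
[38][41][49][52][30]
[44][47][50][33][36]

No — column 5 sums to 208 but row 4 sums to 210.

Row 1: 45 + 53 + 31 + 39 + 40 = 208.
Row 2: 51 + 34 + 37 + 42 + 48 = 212.
Row 3: 32 + 35 + 43 + 46 + 54 = 210.
Row 4: 38 + 41 + 49 + 52 + 30 = 210.
Row 5: 44 + 47 + 50 + 33 + 36 = 210.
Column 1: 45 + 51 + 32 + 38 + 44 = 210.
Column 2: 53 + 34 + 35 + 41 + 47 = 210.
Column 3: 31 + 37 + 43 + 49 + 50 = 210.
Column 4: 39 + 42 + 46 + 52 + 33 = 212.
Column 5: 40 + 48 + 54 + 30 + 36 = 208.
Main diagonal: 45 + 34 + 43 + 52 + 36 = 210.
Anti-diagonal: 40 + 42 + 43 + 41 + 44 = 210.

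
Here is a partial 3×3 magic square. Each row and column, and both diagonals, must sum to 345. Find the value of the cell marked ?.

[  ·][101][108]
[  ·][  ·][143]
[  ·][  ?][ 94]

The remaining cell in row 1 is (1,1) = 345 − 209 = 136.
Main diagonal needs 345; the known cells sum to 230, so (2,2) = 115.
Anti-diagonal must total 345; the given cells sum to 223, so (3,1) = 122.
From row 2, 345 − (115 + 143) gives (2,1) = 87.
From row 3, 345 − (122 + 94) gives (3,2) = 129.

129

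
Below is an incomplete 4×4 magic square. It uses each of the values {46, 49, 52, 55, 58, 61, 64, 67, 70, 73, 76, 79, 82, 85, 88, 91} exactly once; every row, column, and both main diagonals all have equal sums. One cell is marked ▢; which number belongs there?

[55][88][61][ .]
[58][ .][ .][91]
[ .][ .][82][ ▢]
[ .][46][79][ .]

The 16 entries sum to 1096, so each line sums to 1096/4 = 274.
Row 1 must total 274; the given cells sum to 204, so (1,4) = 70.
Column 3 needs 274; the known cells sum to 222, so (2,3) = 52.
Row 2 needs 274; the known cells sum to 201, so (2,2) = 73.
Column 2: 88 + 73 + 46 + ? = 274, so (3,2) = 67.
The remaining cell in main diagonal is (4,4) = 274 − 210 = 64.
Anti-diagonal: 70 + 52 + 67 + ? = 274, so (4,1) = 85.
Column 1 must total 274; the given cells sum to 198, so (3,1) = 76.
From column 4, 274 − (70 + 91 + 64) gives (3,4) = 49.

49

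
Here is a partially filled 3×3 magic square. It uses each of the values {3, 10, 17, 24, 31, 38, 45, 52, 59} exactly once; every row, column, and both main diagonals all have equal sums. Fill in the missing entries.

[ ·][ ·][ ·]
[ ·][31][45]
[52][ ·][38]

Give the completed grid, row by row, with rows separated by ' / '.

The 9 entries sum to 279, so each line sums to 279/3 = 93.
From row 2, 93 − (31 + 45) gives (2,1) = 17.
Using row 3: 52 + 38 + ? → (3,2) = 93 − 90 = 3.
Column 1: 17 + 52 + ? = 93, so (1,1) = 24.
Column 2 must total 93; the given cells sum to 34, so (1,2) = 59.
The remaining cell in column 3 is (1,3) = 93 − 83 = 10.

24 59 10 / 17 31 45 / 52 3 38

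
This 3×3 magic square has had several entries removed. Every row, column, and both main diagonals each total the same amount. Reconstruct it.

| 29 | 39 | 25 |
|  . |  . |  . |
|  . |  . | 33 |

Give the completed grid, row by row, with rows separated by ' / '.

Row 1 is already complete: 29 + 39 + 25 = 93, so that is the magic constant.
From column 3, 93 − (25 + 33) gives (2,3) = 35.
Main diagonal: 29 + 33 + ? = 93, so (2,2) = 31.
Anti-diagonal: 25 + 31 + ? = 93, so (3,1) = 37.
From row 2, 93 − (31 + 35) gives (2,1) = 27.
Using row 3: 37 + 33 + ? → (3,2) = 93 − 70 = 23.

29 39 25 / 27 31 35 / 37 23 33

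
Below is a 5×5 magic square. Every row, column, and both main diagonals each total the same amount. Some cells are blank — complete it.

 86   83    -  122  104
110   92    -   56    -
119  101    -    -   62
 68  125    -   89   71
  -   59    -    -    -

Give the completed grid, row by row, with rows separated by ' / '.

86 83 65 122 104 / 110 92 74 56 128 / 119 101 98 80 62 / 68 125 107 89 71 / 77 59 116 113 95

Column 2 is already complete: 83 + 92 + 101 + 125 + 59 = 460, so that is the magic constant.
Using row 1: 86 + 83 + 122 + 104 + ? → (1,3) = 460 − 395 = 65.
From row 4, 460 − (68 + 125 + 89 + 71) gives (4,3) = 107.
Using column 1: 86 + 110 + 119 + 68 + ? → (5,1) = 460 − 383 = 77.
The remaining cell in anti-diagonal is (3,3) = 460 − 362 = 98.
Using row 3: 119 + 101 + 98 + 62 + ? → (3,4) = 460 − 380 = 80.
From column 4, 460 − (122 + 56 + 80 + 89) gives (5,4) = 113.
Main diagonal must total 460; the given cells sum to 365, so (5,5) = 95.
Using row 5: 77 + 59 + 113 + 95 + ? → (5,3) = 460 − 344 = 116.
Column 3: 65 + 98 + 107 + 116 + ? = 460, so (2,3) = 74.
Column 5: 104 + 62 + 71 + 95 + ? = 460, so (2,5) = 128.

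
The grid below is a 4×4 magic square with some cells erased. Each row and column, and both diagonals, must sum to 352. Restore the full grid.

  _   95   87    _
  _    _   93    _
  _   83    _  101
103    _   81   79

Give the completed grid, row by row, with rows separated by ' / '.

Using row 4: 103 + 81 + 79 + ? → (4,2) = 352 − 263 = 89.
Column 2 needs 352; the known cells sum to 267, so (2,2) = 85.
The remaining cell in column 3 is (3,3) = 352 − 261 = 91.
The remaining cell in main diagonal is (1,1) = 352 − 255 = 97.
Anti-diagonal needs 352; the known cells sum to 279, so (1,4) = 73.
From row 3, 352 − (83 + 91 + 101) gives (3,1) = 77.
Column 1: 97 + 77 + 103 + ? = 352, so (2,1) = 75.
Column 4 needs 352; the known cells sum to 253, so (2,4) = 99.

97 95 87 73 / 75 85 93 99 / 77 83 91 101 / 103 89 81 79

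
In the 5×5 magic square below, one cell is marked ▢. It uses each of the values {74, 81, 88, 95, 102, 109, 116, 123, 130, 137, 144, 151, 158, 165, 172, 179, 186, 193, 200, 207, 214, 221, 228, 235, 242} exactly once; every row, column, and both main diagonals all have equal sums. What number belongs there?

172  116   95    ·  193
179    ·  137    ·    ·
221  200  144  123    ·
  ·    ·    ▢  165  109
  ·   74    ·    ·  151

The 25 entries sum to 3950, so each line sums to 3950/5 = 790.
Row 1 must total 790; the given cells sum to 576, so (1,4) = 214.
Row 3 needs 790; the known cells sum to 688, so (3,5) = 102.
Column 5 must total 790; the given cells sum to 555, so (2,5) = 235.
Main diagonal: 172 + 144 + 165 + 151 + ? = 790, so (2,2) = 158.
Row 2 must total 790; the given cells sum to 709, so (2,4) = 81.
Column 2 must total 790; the given cells sum to 548, so (4,2) = 242.
The remaining cell in column 4 is (5,4) = 790 − 583 = 207.
The remaining cell in anti-diagonal is (5,1) = 790 − 660 = 130.
The remaining cell in row 5 is (5,3) = 790 − 562 = 228.
Using column 1: 172 + 179 + 221 + 130 + ? → (4,1) = 790 − 702 = 88.
Column 3: 95 + 137 + 144 + 228 + ? = 790, so (4,3) = 186.

186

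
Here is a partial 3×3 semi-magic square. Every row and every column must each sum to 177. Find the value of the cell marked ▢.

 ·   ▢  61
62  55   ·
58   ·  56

Row 2: 62 + 55 + ? = 177, so (2,3) = 60.
The remaining cell in row 3 is (3,2) = 177 − 114 = 63.
Column 1 must total 177; the given cells sum to 120, so (1,1) = 57.
Column 2 must total 177; the given cells sum to 118, so (1,2) = 59.

59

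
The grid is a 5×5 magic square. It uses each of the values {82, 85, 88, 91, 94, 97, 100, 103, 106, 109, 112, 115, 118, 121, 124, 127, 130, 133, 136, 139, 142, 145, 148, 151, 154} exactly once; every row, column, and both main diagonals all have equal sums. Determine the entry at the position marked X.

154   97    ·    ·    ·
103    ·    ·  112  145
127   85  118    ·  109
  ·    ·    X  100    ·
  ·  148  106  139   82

142

The 25 entries sum to 2950, so each line sums to 2950/5 = 590.
The remaining cell in row 3 is (3,4) = 590 − 439 = 151.
Row 5 needs 590; the known cells sum to 475, so (5,1) = 115.
Using column 1: 154 + 103 + 127 + 115 + ? → (4,1) = 590 − 499 = 91.
The remaining cell in column 4 is (1,4) = 590 − 502 = 88.
Main diagonal must total 590; the given cells sum to 454, so (2,2) = 136.
Row 2 needs 590; the known cells sum to 496, so (2,3) = 94.
Column 2: 97 + 136 + 85 + 148 + ? = 590, so (4,2) = 124.
Using anti-diagonal: 112 + 118 + 124 + 115 + ? → (1,5) = 590 − 469 = 121.
Row 1: 154 + 97 + 88 + 121 + ? = 590, so (1,3) = 130.
Using column 3: 130 + 94 + 118 + 106 + ? → (4,3) = 590 − 448 = 142.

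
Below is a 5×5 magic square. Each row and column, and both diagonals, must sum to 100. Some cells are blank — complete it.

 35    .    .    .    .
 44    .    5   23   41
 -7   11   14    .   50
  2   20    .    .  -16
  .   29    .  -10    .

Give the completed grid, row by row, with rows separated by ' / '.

From row 2, 100 − (44 + 5 + 23 + 41) gives (2,2) = -13.
From row 3, 100 − (-7 + 11 + 14 + 50) gives (3,4) = 32.
Using column 1: 35 + 44 + (-7) + 2 + ? → (5,1) = 100 − 74 = 26.
Using column 2: -13 + 11 + 20 + 29 + ? → (1,2) = 100 − 47 = 53.
From anti-diagonal, 100 − (23 + 14 + 20 + 26) gives (1,5) = 17.
The remaining cell in column 5 is (5,5) = 100 − 92 = 8.
The remaining cell in main diagonal is (4,4) = 100 − 44 = 56.
Using row 4: 2 + 20 + 56 + (-16) + ? → (4,3) = 100 − 62 = 38.
Row 5: 26 + 29 + (-10) + 8 + ? = 100, so (5,3) = 47.
Using column 3: 5 + 14 + 38 + 47 + ? → (1,3) = 100 − 104 = -4.
The remaining cell in column 4 is (1,4) = 100 − 101 = -1.

35 53 -4 -1 17 / 44 -13 5 23 41 / -7 11 14 32 50 / 2 20 38 56 -16 / 26 29 47 -10 8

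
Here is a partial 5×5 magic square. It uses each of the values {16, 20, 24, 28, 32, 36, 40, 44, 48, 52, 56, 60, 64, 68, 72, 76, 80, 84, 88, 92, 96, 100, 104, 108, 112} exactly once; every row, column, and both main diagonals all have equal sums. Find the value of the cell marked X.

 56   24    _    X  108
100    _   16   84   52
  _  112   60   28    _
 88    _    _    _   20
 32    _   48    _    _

40

The 25 entries sum to 1600, so each line sums to 1600/5 = 320.
Row 2: 100 + 16 + 84 + 52 + ? = 320, so (2,2) = 68.
Using column 1: 56 + 100 + 88 + 32 + ? → (3,1) = 320 − 276 = 44.
From anti-diagonal, 320 − (108 + 84 + 60 + 32) gives (4,2) = 36.
Row 3 must total 320; the given cells sum to 244, so (3,5) = 76.
Using column 2: 24 + 68 + 112 + 36 + ? → (5,2) = 320 − 240 = 80.
The remaining cell in column 5 is (5,5) = 320 − 256 = 64.
The remaining cell in main diagonal is (4,4) = 320 − 248 = 72.
Using row 4: 88 + 36 + 72 + 20 + ? → (4,3) = 320 − 216 = 104.
Row 5 needs 320; the known cells sum to 224, so (5,4) = 96.
Column 3: 16 + 60 + 104 + 48 + ? = 320, so (1,3) = 92.
Column 4: 84 + 28 + 72 + 96 + ? = 320, so (1,4) = 40.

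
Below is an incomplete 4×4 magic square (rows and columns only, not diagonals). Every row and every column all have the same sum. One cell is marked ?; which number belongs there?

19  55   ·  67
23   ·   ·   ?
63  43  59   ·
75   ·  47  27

Column 1 is complete and sums to 180; that is the magic constant.
From row 1, 180 − (19 + 55 + 67) gives (1,3) = 39.
Row 3 needs 180; the known cells sum to 165, so (3,4) = 15.
The remaining cell in row 4 is (4,2) = 180 − 149 = 31.
Using column 2: 55 + 43 + 31 + ? → (2,2) = 180 − 129 = 51.
Using column 3: 39 + 59 + 47 + ? → (2,3) = 180 − 145 = 35.
The remaining cell in column 4 is (2,4) = 180 − 109 = 71.

71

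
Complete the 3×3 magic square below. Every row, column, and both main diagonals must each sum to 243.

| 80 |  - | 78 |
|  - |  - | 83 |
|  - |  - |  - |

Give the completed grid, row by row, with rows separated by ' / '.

80 85 78 / 79 81 83 / 84 77 82

Using row 1: 80 + 78 + ? → (1,2) = 243 − 158 = 85.
Column 3 needs 243; the known cells sum to 161, so (3,3) = 82.
Main diagonal needs 243; the known cells sum to 162, so (2,2) = 81.
Anti-diagonal needs 243; the known cells sum to 159, so (3,1) = 84.
Row 2 needs 243; the known cells sum to 164, so (2,1) = 79.
Row 3: 84 + 82 + ? = 243, so (3,2) = 77.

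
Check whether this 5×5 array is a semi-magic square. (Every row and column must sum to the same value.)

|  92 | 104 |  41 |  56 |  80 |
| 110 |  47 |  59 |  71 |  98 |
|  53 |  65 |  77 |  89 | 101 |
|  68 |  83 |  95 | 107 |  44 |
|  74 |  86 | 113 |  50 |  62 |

No — row 1 sums to 373 but column 1 sums to 397.

Row 1: 92 + 104 + 41 + 56 + 80 = 373.
Row 2: 110 + 47 + 59 + 71 + 98 = 385.
Row 3: 53 + 65 + 77 + 89 + 101 = 385.
Row 4: 68 + 83 + 95 + 107 + 44 = 397.
Row 5: 74 + 86 + 113 + 50 + 62 = 385.
Column 1: 92 + 110 + 53 + 68 + 74 = 397.
Column 2: 104 + 47 + 65 + 83 + 86 = 385.
Column 3: 41 + 59 + 77 + 95 + 113 = 385.
Column 4: 56 + 71 + 89 + 107 + 50 = 373.
Column 5: 80 + 98 + 101 + 44 + 62 = 385.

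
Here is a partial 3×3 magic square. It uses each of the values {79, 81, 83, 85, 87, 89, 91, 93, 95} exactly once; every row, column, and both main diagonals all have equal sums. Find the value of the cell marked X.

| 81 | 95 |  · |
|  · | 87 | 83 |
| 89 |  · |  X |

93

The 9 entries sum to 783, so each line sums to 783/3 = 261.
Row 1: 81 + 95 + ? = 261, so (1,3) = 85.
Row 2 needs 261; the known cells sum to 170, so (2,1) = 91.
Column 2 must total 261; the given cells sum to 182, so (3,2) = 79.
Column 3 needs 261; the known cells sum to 168, so (3,3) = 93.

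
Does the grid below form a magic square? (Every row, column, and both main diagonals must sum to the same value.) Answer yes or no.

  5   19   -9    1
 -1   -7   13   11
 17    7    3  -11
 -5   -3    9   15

Yes

Row 1: 5 + 19 + (-9) + 1 = 16.
Row 2: -1 + (-7) + 13 + 11 = 16.
Row 3: 17 + 7 + 3 + (-11) = 16.
Row 4: -5 + (-3) + 9 + 15 = 16.
Column 1: 5 + (-1) + 17 + (-5) = 16.
Column 2: 19 + (-7) + 7 + (-3) = 16.
Column 3: -9 + 13 + 3 + 9 = 16.
Column 4: 1 + 11 + (-11) + 15 = 16.
Main diagonal: 5 + (-7) + 3 + 15 = 16.
Anti-diagonal: 1 + 13 + 7 + (-5) = 16.
All lines sum to 16.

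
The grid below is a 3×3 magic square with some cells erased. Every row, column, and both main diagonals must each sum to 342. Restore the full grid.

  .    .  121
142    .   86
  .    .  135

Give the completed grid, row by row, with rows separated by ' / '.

93 128 121 / 142 114 86 / 107 100 135

Row 2: 142 + 86 + ? = 342, so (2,2) = 114.
Main diagonal must total 342; the given cells sum to 249, so (1,1) = 93.
Using anti-diagonal: 121 + 114 + ? → (3,1) = 342 − 235 = 107.
Row 1 needs 342; the known cells sum to 214, so (1,2) = 128.
Using row 3: 107 + 135 + ? → (3,2) = 342 − 242 = 100.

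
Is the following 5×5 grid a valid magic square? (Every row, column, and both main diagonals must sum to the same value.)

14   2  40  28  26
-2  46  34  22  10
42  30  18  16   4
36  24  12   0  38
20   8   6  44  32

Yes

Row 1: 14 + 2 + 40 + 28 + 26 = 110.
Row 2: -2 + 46 + 34 + 22 + 10 = 110.
Row 3: 42 + 30 + 18 + 16 + 4 = 110.
Row 4: 36 + 24 + 12 + 0 + 38 = 110.
Row 5: 20 + 8 + 6 + 44 + 32 = 110.
Column 1: 14 + (-2) + 42 + 36 + 20 = 110.
Column 2: 2 + 46 + 30 + 24 + 8 = 110.
Column 3: 40 + 34 + 18 + 12 + 6 = 110.
Column 4: 28 + 22 + 16 + 0 + 44 = 110.
Column 5: 26 + 10 + 4 + 38 + 32 = 110.
Main diagonal: 14 + 46 + 18 + 0 + 32 = 110.
Anti-diagonal: 26 + 22 + 18 + 24 + 20 = 110.
All lines sum to 110.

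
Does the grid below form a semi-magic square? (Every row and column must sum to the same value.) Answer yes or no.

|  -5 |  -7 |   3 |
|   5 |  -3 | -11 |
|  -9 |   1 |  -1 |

Yes

Row 1: -5 + (-7) + 3 = -9.
Row 2: 5 + (-3) + (-11) = -9.
Row 3: -9 + 1 + (-1) = -9.
Column 1: -5 + 5 + (-9) = -9.
Column 2: -7 + (-3) + 1 = -9.
Column 3: 3 + (-11) + (-1) = -9.
All lines sum to -9.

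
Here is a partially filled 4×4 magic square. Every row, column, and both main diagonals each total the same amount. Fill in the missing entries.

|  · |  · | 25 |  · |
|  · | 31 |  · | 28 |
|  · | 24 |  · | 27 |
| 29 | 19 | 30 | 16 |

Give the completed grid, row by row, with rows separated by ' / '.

Row 4 is already complete: 29 + 19 + 30 + 16 = 94, so that is the magic constant.
Using column 2: 31 + 24 + 19 + ? → (1,2) = 94 − 74 = 20.
From column 4, 94 − (28 + 27 + 16) gives (1,4) = 23.
Anti-diagonal: 23 + 24 + 29 + ? = 94, so (2,3) = 18.
Row 1 needs 94; the known cells sum to 68, so (1,1) = 26.
Row 2 needs 94; the known cells sum to 77, so (2,1) = 17.
Using column 1: 26 + 17 + 29 + ? → (3,1) = 94 − 72 = 22.
Using column 3: 25 + 18 + 30 + ? → (3,3) = 94 − 73 = 21.

26 20 25 23 / 17 31 18 28 / 22 24 21 27 / 29 19 30 16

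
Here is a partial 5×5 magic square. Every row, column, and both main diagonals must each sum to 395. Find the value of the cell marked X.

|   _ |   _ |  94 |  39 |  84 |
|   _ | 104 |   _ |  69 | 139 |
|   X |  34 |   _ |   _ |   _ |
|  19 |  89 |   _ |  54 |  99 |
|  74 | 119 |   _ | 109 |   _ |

Row 4 must total 395; the given cells sum to 261, so (4,3) = 134.
Column 2 needs 395; the known cells sum to 346, so (1,2) = 49.
Column 4 needs 395; the known cells sum to 271, so (3,4) = 124.
The remaining cell in anti-diagonal is (3,3) = 395 − 316 = 79.
Row 1 needs 395; the known cells sum to 266, so (1,1) = 129.
Main diagonal: 129 + 104 + 79 + 54 + ? = 395, so (5,5) = 29.
From row 5, 395 − (74 + 119 + 109 + 29) gives (5,3) = 64.
Using column 3: 94 + 79 + 134 + 64 + ? → (2,3) = 395 − 371 = 24.
From column 5, 395 − (84 + 139 + 99 + 29) gives (3,5) = 44.
The remaining cell in row 2 is (2,1) = 395 − 336 = 59.
The remaining cell in row 3 is (3,1) = 395 − 281 = 114.

114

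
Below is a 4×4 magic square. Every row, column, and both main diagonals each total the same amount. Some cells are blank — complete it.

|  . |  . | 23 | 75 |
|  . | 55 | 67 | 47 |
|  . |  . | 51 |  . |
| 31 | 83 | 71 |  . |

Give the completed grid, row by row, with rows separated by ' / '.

Column 3 is already complete: 23 + 67 + 51 + 71 = 212, so that is the magic constant.
Row 2: 55 + 67 + 47 + ? = 212, so (2,1) = 43.
Row 4 needs 212; the known cells sum to 185, so (4,4) = 27.
Column 4 needs 212; the known cells sum to 149, so (3,4) = 63.
The remaining cell in main diagonal is (1,1) = 212 − 133 = 79.
Anti-diagonal needs 212; the known cells sum to 173, so (3,2) = 39.
Row 1 must total 212; the given cells sum to 177, so (1,2) = 35.
From row 3, 212 − (39 + 51 + 63) gives (3,1) = 59.

79 35 23 75 / 43 55 67 47 / 59 39 51 63 / 31 83 71 27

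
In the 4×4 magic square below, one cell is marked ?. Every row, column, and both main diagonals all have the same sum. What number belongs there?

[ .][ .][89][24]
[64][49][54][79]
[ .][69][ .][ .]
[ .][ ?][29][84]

34

Row 2 is complete and sums to 246; that is the magic constant.
Using column 3: 89 + 54 + 29 + ? → (3,3) = 246 − 172 = 74.
From column 4, 246 − (24 + 79 + 84) gives (3,4) = 59.
Main diagonal: 49 + 74 + 84 + ? = 246, so (1,1) = 39.
The remaining cell in anti-diagonal is (4,1) = 246 − 147 = 99.
From row 1, 246 − (39 + 89 + 24) gives (1,2) = 94.
From row 3, 246 − (69 + 74 + 59) gives (3,1) = 44.
Row 4 must total 246; the given cells sum to 212, so (4,2) = 34.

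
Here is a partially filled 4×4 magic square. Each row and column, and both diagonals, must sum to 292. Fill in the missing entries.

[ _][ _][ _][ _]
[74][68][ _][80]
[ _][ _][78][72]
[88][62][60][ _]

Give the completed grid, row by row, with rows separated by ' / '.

64 86 84 58 / 74 68 70 80 / 66 76 78 72 / 88 62 60 82

Row 2 must total 292; the given cells sum to 222, so (2,3) = 70.
Row 4 must total 292; the given cells sum to 210, so (4,4) = 82.
The remaining cell in column 3 is (1,3) = 292 − 208 = 84.
Column 4 needs 292; the known cells sum to 234, so (1,4) = 58.
Main diagonal needs 292; the known cells sum to 228, so (1,1) = 64.
From anti-diagonal, 292 − (58 + 70 + 88) gives (3,2) = 76.
Row 1: 64 + 84 + 58 + ? = 292, so (1,2) = 86.
Row 3 must total 292; the given cells sum to 226, so (3,1) = 66.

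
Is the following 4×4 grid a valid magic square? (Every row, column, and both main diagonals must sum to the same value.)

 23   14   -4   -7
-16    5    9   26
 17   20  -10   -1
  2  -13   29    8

Row 1: 23 + 14 + (-4) + (-7) = 26.
Row 2: -16 + 5 + 9 + 26 = 24.
Row 3: 17 + 20 + (-10) + (-1) = 26.
Row 4: 2 + (-13) + 29 + 8 = 26.
Column 1: 23 + (-16) + 17 + 2 = 26.
Column 2: 14 + 5 + 20 + (-13) = 26.
Column 3: -4 + 9 + (-10) + 29 = 24.
Column 4: -7 + 26 + (-1) + 8 = 26.
Main diagonal: 23 + 5 + (-10) + 8 = 26.
Anti-diagonal: -7 + 9 + 20 + 2 = 24.

No — row 2 sums to 24 but row 3 sums to 26.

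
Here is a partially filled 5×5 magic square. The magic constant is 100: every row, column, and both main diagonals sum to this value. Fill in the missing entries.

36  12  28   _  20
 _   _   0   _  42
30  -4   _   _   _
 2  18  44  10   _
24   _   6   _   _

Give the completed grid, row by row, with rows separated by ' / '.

36 12 28 4 20 / 8 34 0 16 42 / 30 -4 22 38 14 / 2 18 44 10 26 / 24 40 6 32 -2

Using row 1: 36 + 12 + 28 + 20 + ? → (1,4) = 100 − 96 = 4.
From row 4, 100 − (2 + 18 + 44 + 10) gives (4,5) = 26.
From column 1, 100 − (36 + 30 + 2 + 24) gives (2,1) = 8.
Column 3 needs 100; the known cells sum to 78, so (3,3) = 22.
From anti-diagonal, 100 − (20 + 22 + 18 + 24) gives (2,4) = 16.
From row 2, 100 − (8 + 0 + 16 + 42) gives (2,2) = 34.
Column 2: 12 + 34 + (-4) + 18 + ? = 100, so (5,2) = 40.
The remaining cell in main diagonal is (5,5) = 100 − 102 = -2.
The remaining cell in row 5 is (5,4) = 100 − 68 = 32.
Column 4: 4 + 16 + 10 + 32 + ? = 100, so (3,4) = 38.
Column 5: 20 + 42 + 26 + (-2) + ? = 100, so (3,5) = 14.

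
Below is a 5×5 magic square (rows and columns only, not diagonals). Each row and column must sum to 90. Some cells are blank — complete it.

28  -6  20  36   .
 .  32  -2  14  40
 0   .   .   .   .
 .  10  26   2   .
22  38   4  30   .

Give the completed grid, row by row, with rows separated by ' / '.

28 -6 20 36 12 / 6 32 -2 14 40 / 0 16 42 8 24 / 34 10 26 2 18 / 22 38 4 30 -4

From row 1, 90 − (28 + (-6) + 20 + 36) gives (1,5) = 12.
Using row 2: 32 + (-2) + 14 + 40 + ? → (2,1) = 90 − 84 = 6.
Row 5: 22 + 38 + 4 + 30 + ? = 90, so (5,5) = -4.
The remaining cell in column 1 is (4,1) = 90 − 56 = 34.
Column 2: -6 + 32 + 10 + 38 + ? = 90, so (3,2) = 16.
Column 3 needs 90; the known cells sum to 48, so (3,3) = 42.
Column 4 needs 90; the known cells sum to 82, so (3,4) = 8.
The remaining cell in row 3 is (3,5) = 90 − 66 = 24.
Row 4 must total 90; the given cells sum to 72, so (4,5) = 18.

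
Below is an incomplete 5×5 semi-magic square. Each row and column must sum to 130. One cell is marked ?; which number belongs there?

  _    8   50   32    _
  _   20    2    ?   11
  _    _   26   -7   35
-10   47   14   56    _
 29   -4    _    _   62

44

From row 4, 130 − (-10 + 47 + 14 + 56) gives (4,5) = 23.
Column 2: 8 + 20 + 47 + (-4) + ? = 130, so (3,2) = 59.
From column 3, 130 − (50 + 2 + 26 + 14) gives (5,3) = 38.
From column 5, 130 − (11 + 35 + 23 + 62) gives (1,5) = -1.
Row 1: 8 + 50 + 32 + (-1) + ? = 130, so (1,1) = 41.
Row 3 needs 130; the known cells sum to 113, so (3,1) = 17.
Row 5: 29 + (-4) + 38 + 62 + ? = 130, so (5,4) = 5.
Column 1 must total 130; the given cells sum to 77, so (2,1) = 53.
Column 4 must total 130; the given cells sum to 86, so (2,4) = 44.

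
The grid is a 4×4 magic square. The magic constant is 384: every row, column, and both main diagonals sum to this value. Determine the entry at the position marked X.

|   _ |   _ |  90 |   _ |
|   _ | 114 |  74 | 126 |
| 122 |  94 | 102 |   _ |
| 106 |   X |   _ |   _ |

78

Row 2 must total 384; the given cells sum to 314, so (2,1) = 70.
The remaining cell in row 3 is (3,4) = 384 − 318 = 66.
Column 1 needs 384; the known cells sum to 298, so (1,1) = 86.
Column 3: 90 + 74 + 102 + ? = 384, so (4,3) = 118.
Main diagonal must total 384; the given cells sum to 302, so (4,4) = 82.
The remaining cell in anti-diagonal is (1,4) = 384 − 274 = 110.
Using row 1: 86 + 90 + 110 + ? → (1,2) = 384 − 286 = 98.
Row 4 needs 384; the known cells sum to 306, so (4,2) = 78.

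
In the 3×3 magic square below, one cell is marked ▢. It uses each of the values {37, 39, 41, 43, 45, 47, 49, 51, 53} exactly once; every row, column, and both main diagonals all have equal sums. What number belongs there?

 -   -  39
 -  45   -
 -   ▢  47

The 9 entries sum to 405, so each line sums to 405/3 = 135.
Column 3 must total 135; the given cells sum to 86, so (2,3) = 49.
From main diagonal, 135 − (45 + 47) gives (1,1) = 43.
Anti-diagonal needs 135; the known cells sum to 84, so (3,1) = 51.
Row 1: 43 + 39 + ? = 135, so (1,2) = 53.
Row 2: 45 + 49 + ? = 135, so (2,1) = 41.
Row 3 must total 135; the given cells sum to 98, so (3,2) = 37.

37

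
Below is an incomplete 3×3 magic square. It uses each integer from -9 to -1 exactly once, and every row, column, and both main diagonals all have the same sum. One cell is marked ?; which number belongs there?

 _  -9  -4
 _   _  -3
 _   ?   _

The entries are -9 through -1, which sum to -45, so each line sums to -45/3 = -15.
Row 1 must total -15; the given cells sum to -13, so (1,1) = -2.
Column 3 must total -15; the given cells sum to -7, so (3,3) = -8.
Main diagonal must total -15; the given cells sum to -10, so (2,2) = -5.
Anti-diagonal needs -15; the known cells sum to -9, so (3,1) = -6.
Row 2 must total -15; the given cells sum to -8, so (2,1) = -7.
Row 3: -6 + (-8) + ? = -15, so (3,2) = -1.

-1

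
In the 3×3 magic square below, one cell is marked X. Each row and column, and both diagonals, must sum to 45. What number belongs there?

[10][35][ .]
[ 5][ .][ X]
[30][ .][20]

25

The remaining cell in row 1 is (1,3) = 45 − 45 = 0.
Row 3 needs 45; the known cells sum to 50, so (3,2) = -5.
The remaining cell in column 2 is (2,2) = 45 − 30 = 15.
The remaining cell in column 3 is (2,3) = 45 − 20 = 25.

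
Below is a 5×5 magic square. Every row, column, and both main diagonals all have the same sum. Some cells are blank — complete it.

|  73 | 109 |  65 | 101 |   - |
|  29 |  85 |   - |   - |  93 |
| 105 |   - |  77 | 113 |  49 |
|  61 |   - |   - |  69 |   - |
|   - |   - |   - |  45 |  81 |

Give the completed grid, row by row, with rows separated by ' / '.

Main diagonal is already complete: 73 + 85 + 77 + 69 + 81 = 385, so that is the magic constant.
Row 1 must total 385; the given cells sum to 348, so (1,5) = 37.
Row 3: 105 + 77 + 113 + 49 + ? = 385, so (3,2) = 41.
Using column 1: 73 + 29 + 105 + 61 + ? → (5,1) = 385 − 268 = 117.
Using column 4: 101 + 113 + 69 + 45 + ? → (2,4) = 385 − 328 = 57.
From column 5, 385 − (37 + 93 + 49 + 81) gives (4,5) = 125.
From anti-diagonal, 385 − (37 + 57 + 77 + 117) gives (4,2) = 97.
Using row 2: 29 + 85 + 57 + 93 + ? → (2,3) = 385 − 264 = 121.
The remaining cell in row 4 is (4,3) = 385 − 352 = 33.
The remaining cell in column 2 is (5,2) = 385 − 332 = 53.
The remaining cell in column 3 is (5,3) = 385 − 296 = 89.

73 109 65 101 37 / 29 85 121 57 93 / 105 41 77 113 49 / 61 97 33 69 125 / 117 53 89 45 81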